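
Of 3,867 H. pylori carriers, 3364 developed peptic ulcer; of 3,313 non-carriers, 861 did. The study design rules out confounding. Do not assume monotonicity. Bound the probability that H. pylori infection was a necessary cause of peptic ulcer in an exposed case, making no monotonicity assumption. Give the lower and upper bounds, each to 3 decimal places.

p₁ = P(outcome | exposed) = 3364/3867 = 0.86993
p₀ = P(outcome | unexposed) = 861/3313 = 0.25989
Under exogeneity alone the bounds on PN are max{0,(p₁−p₀)/p₁} ≤ PN ≤ min{1,(1−p₀)/p₁}.
  lower = (p₁ − p₀)/p₁ = 0.61004 / 0.86993 ≈ 0.7013
  upper = min{1, (1 − p₀)/p₁} = 0.74011 / 0.86993 ≈ 0.8508

0.701 ≤ PN ≤ 0.851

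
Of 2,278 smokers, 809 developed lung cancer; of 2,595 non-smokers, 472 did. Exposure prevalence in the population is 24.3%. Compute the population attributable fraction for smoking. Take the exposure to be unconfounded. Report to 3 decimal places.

p₁ = P(outcome | exposed) = 809/2278 = 0.35514
p₀ = P(outcome | unexposed) = 472/2595 = 0.18189
Overall risk P(Y=1) = π·p₁ + (1−π)·p₀ = 0.243×0.35514 + 0.757×0.18189 = 0.22399.
Under exogeneity, PAF = [P(Y=1) − p₀] / P(Y=1).
PAF = (0.22399 − 0.18189) / 0.22399 ≈ 0.1880

PAF ≈ 0.188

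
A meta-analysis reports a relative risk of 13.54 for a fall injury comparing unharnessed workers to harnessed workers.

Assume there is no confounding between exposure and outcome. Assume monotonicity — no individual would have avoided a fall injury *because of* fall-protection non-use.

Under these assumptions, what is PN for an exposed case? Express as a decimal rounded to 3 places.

Under exogeneity and monotonicity, PN = (RR − 1) / RR = 1 − 1/RR.
PN = (13.54 − 1) / 13.54 = 12.54 / 13.54 ≈ 0.9261

PN ≈ 0.926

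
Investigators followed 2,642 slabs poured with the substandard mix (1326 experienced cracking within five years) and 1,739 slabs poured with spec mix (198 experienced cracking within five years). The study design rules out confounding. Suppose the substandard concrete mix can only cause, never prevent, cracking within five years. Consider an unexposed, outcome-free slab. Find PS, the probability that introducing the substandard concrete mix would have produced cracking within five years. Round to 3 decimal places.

p₁ = P(outcome | exposed) = 1326/2642 = 0.50189
p₀ = P(outcome | unexposed) = 198/1739 = 0.11386
Under exogeneity and monotonicity, PS = (p₁ − p₀) / (1 − p₀).
PS = (0.50189 − 0.11386) / (1 − 0.11386) = 0.38803 / 0.88614 ≈ 0.4379

PS ≈ 0.438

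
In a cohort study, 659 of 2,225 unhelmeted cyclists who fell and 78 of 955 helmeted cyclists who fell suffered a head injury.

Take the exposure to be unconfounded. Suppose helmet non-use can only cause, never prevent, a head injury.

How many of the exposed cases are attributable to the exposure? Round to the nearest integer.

about 477 cases

p₁ = P(outcome | exposed) = 659/2225 = 0.29618
p₀ = P(outcome | unexposed) = 78/955 = 0.081675
PN = (p₁ − p₀)/p₁ = (0.29618 − 0.081675) / 0.29618 ≈ 0.72424.
Attributable cases ≈ PN × (exposed cases) = 0.72424 × 659 ≈ 477.27.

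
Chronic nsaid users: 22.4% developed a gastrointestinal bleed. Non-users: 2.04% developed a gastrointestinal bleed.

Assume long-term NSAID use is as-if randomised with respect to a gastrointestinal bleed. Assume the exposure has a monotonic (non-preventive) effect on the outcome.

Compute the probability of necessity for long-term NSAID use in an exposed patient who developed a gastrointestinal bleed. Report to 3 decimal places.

PN ≈ 0.909

p₁ = 0.224, p₀ = 0.0204.
Under exogeneity and monotonicity, PN = (p₁ − p₀) / p₁.
PN = (0.224 − 0.0204) / 0.224 = 0.2036 / 0.224 ≈ 0.9089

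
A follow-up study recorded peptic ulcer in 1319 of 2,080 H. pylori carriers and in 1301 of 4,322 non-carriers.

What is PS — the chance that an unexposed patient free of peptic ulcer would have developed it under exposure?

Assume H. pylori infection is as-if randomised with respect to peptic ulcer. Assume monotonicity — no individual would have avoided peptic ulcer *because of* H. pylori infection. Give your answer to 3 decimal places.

p₁ = P(outcome | exposed) = 1319/2080 = 0.63413
p₀ = P(outcome | unexposed) = 1301/4322 = 0.30102
Under exogeneity and monotonicity, PS = (p₁ − p₀) / (1 − p₀).
PS = (0.63413 − 0.30102) / (1 − 0.30102) = 0.33312 / 0.69898 ≈ 0.4766

PS ≈ 0.477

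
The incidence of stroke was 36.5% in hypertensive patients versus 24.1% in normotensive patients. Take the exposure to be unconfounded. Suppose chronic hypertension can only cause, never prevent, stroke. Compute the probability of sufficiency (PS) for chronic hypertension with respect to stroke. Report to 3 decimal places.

p₁ = 0.365, p₀ = 0.241.
Under exogeneity and monotonicity, PS = (p₁ − p₀) / (1 − p₀).
PS = (0.365 − 0.241) / (1 − 0.241) = 0.124 / 0.759 ≈ 0.1634

PS ≈ 0.163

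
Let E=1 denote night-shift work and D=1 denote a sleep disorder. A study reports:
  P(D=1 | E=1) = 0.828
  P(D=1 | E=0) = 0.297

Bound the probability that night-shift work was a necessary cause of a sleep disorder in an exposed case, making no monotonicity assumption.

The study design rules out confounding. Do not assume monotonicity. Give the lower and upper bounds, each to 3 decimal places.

Let p₁ = 0.828, p₀ = 0.297.
Under exogeneity alone the bounds on PN are max{0,(p₁−p₀)/p₁} ≤ PN ≤ min{1,(1−p₀)/p₁}.
  lower = (p₁ − p₀)/p₁ = 0.531 / 0.828 ≈ 0.6413
  upper = min{1, (1 − p₀)/p₁} = 0.703 / 0.828 ≈ 0.8490

0.641 ≤ PN ≤ 0.849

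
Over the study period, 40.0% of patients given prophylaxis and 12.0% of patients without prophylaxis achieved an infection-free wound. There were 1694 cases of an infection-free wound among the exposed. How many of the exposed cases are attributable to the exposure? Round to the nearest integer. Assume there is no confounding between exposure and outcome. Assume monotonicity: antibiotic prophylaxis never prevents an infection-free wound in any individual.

about 1186 cases

p₁ = 0.4, p₀ = 0.12.
PN = (p₁ − p₀)/p₁ = (0.4 − 0.12) / 0.4 ≈ 0.70000.
Attributable cases ≈ PN × (exposed cases) = 0.70000 × 1694 ≈ 1185.80.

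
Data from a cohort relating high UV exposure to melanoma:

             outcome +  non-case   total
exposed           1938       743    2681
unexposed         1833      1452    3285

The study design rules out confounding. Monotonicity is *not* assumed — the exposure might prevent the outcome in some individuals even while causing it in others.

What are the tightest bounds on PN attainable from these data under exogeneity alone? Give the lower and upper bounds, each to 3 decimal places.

0.228 ≤ PN ≤ 0.611

p₁ = P(outcome | exposed) = 1938/2681 = 0.72286
p₀ = P(outcome | unexposed) = 1833/3285 = 0.55799
Under exogeneity alone the bounds on PN are max{0,(p₁−p₀)/p₁} ≤ PN ≤ min{1,(1−p₀)/p₁}.
  lower = (p₁ − p₀)/p₁ = 0.16487 / 0.72286 ≈ 0.2281
  upper = min{1, (1 − p₀)/p₁} = 0.44201 / 0.72286 ≈ 0.6115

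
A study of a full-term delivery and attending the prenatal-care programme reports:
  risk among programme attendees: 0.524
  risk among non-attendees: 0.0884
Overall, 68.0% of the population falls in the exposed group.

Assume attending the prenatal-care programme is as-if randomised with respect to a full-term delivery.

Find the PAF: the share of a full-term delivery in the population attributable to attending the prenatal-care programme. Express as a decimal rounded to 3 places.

Let p₁ = 0.524, p₀ = 0.0884.
Overall risk P(Y=1) = π·p₁ + (1−π)·p₀ = 0.68×0.524 + 0.32×0.0884 = 0.38461.
Under exogeneity, PAF = [P(Y=1) − p₀] / P(Y=1).
PAF = (0.38461 − 0.0884) / 0.38461 ≈ 0.7702

PAF ≈ 0.770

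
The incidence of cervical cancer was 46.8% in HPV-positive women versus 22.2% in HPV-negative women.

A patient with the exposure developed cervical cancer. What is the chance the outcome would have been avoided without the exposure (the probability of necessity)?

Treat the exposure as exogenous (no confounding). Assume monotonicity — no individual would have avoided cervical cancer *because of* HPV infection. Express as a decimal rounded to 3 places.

PN ≈ 0.526

p₁ = 0.468, p₀ = 0.222.
Under exogeneity and monotonicity, PN = (p₁ − p₀) / p₁.
PN = (0.468 − 0.222) / 0.468 = 0.246 / 0.468 ≈ 0.5256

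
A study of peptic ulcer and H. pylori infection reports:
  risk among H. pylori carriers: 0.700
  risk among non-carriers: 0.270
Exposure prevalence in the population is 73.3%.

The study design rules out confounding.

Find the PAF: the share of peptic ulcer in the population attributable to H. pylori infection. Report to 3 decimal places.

PAF ≈ 0.539

Let p₁ = 0.7, p₀ = 0.27.
Overall risk P(Y=1) = π·p₁ + (1−π)·p₀ = 0.733×0.7 + 0.267×0.27 = 0.58519.
Under exogeneity, PAF = [P(Y=1) − p₀] / P(Y=1).
PAF = (0.58519 − 0.27) / 0.58519 ≈ 0.5386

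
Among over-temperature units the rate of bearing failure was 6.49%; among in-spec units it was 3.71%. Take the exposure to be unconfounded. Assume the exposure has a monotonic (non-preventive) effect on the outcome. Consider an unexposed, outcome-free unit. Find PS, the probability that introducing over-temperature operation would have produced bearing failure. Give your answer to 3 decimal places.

p₁ = 0.0649, p₀ = 0.0371.
Under exogeneity and monotonicity, PS = (p₁ − p₀) / (1 − p₀).
PS = (0.0649 − 0.0371) / (1 − 0.0371) = 0.0278 / 0.9629 ≈ 0.0289

PS ≈ 0.029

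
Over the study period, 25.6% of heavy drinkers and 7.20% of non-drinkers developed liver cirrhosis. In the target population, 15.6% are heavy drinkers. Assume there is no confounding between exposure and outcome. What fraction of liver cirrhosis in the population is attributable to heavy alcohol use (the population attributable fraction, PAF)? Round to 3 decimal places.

PAF ≈ 0.285

p₁ = 0.256, p₀ = 0.072.
Overall risk P(Y=1) = π·p₁ + (1−π)·p₀ = 0.156×0.256 + 0.844×0.072 = 0.1007.
Under exogeneity, PAF = [P(Y=1) − p₀] / P(Y=1).
PAF = (0.1007 − 0.072) / 0.1007 ≈ 0.2850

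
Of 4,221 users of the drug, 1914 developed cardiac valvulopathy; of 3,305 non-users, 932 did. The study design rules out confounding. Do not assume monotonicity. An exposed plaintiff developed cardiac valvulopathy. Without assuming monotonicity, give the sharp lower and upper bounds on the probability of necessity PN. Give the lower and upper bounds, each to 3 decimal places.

0.378 ≤ PN ≤ 1.000

p₁ = P(outcome | exposed) = 1914/4221 = 0.45345
p₀ = P(outcome | unexposed) = 932/3305 = 0.282
Under exogeneity alone the bounds on PN are max{0,(p₁−p₀)/p₁} ≤ PN ≤ min{1,(1−p₀)/p₁}.
  lower = (p₁ − p₀)/p₁ = 0.17145 / 0.45345 ≈ 0.3781
  upper = min{1, (1 − p₀)/p₁} = 0.718 / 0.45345 ≈ 1.5834 → capped at 1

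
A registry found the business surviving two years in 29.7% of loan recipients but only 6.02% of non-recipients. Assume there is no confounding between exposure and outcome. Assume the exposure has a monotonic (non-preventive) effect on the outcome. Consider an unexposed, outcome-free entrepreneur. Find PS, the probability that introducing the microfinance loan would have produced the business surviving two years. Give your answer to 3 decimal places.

p₁ = 0.297, p₀ = 0.0602.
Under exogeneity and monotonicity, PS = (p₁ − p₀) / (1 − p₀).
PS = (0.297 − 0.0602) / (1 − 0.0602) = 0.2368 / 0.9398 ≈ 0.2520

PS ≈ 0.252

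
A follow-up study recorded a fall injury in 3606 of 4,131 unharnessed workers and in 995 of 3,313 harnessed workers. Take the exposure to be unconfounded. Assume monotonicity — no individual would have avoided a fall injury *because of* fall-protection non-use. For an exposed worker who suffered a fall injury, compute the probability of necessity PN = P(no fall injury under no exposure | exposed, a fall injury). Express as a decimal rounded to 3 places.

p₁ = P(outcome | exposed) = 3606/4131 = 0.87291
p₀ = P(outcome | unexposed) = 995/3313 = 0.30033
Under exogeneity and monotonicity, PN = (p₁ − p₀) / p₁.
PN = (0.87291 − 0.30033) / 0.87291 = 0.57258 / 0.87291 ≈ 0.6559

PN ≈ 0.656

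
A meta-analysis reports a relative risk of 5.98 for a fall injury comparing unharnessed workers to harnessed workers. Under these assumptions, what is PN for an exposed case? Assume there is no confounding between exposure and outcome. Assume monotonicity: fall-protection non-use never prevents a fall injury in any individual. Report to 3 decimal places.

Under exogeneity and monotonicity, PN = (RR − 1) / RR = 1 − 1/RR.
PN = (5.98 − 1) / 5.98 = 4.98 / 5.98 ≈ 0.8328

PN ≈ 0.833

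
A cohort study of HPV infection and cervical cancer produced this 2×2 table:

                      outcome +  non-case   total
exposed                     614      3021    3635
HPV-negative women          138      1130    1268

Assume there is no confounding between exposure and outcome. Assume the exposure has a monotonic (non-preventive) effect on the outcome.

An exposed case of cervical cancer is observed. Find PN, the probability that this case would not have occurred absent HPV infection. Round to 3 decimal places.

p₁ = P(outcome | exposed) = 614/3635 = 0.16891
p₀ = P(outcome | unexposed) = 138/1268 = 0.10883
Under exogeneity and monotonicity, PN = (p₁ − p₀)/p₁.
PN = (0.16891 − 0.10883) / 0.16891 ≈ 0.3557

PN ≈ 0.356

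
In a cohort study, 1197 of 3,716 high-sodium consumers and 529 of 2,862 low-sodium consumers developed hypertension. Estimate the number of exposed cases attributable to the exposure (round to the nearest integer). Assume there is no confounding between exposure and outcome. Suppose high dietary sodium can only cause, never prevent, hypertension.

p₁ = P(outcome | exposed) = 1197/3716 = 0.32212
p₀ = P(outcome | unexposed) = 529/2862 = 0.18484
PN = (p₁ − p₀)/p₁ = (0.32212 − 0.18484) / 0.32212 ≈ 0.42619.
Attributable cases ≈ PN × (exposed cases) = 0.42619 × 1197 ≈ 510.15.

about 510 cases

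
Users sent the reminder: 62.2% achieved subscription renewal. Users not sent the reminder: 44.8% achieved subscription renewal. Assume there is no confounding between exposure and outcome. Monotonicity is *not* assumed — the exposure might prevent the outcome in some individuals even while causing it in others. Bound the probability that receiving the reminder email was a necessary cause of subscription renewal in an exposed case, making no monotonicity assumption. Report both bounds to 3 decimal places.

0.280 ≤ PN ≤ 0.887

p₁ = 0.622, p₀ = 0.448.
Under exogeneity alone the bounds on PN are max{0,(p₁−p₀)/p₁} ≤ PN ≤ min{1,(1−p₀)/p₁}.
  lower = (p₁ − p₀)/p₁ = 0.174 / 0.622 ≈ 0.2797
  upper = min{1, (1 − p₀)/p₁} = 0.552 / 0.622 ≈ 0.8875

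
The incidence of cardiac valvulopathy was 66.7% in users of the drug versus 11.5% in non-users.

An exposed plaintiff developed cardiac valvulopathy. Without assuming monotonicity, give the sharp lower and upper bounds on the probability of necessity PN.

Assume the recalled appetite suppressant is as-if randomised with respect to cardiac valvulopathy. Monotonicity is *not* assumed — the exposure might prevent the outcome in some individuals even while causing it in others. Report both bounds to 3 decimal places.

0.828 ≤ PN ≤ 1.000

p₁ = 0.667, p₀ = 0.115.
Under exogeneity alone the bounds on PN are max{0,(p₁−p₀)/p₁} ≤ PN ≤ min{1,(1−p₀)/p₁}.
  lower = (p₁ − p₀)/p₁ = 0.552 / 0.667 ≈ 0.8276
  upper = min{1, (1 − p₀)/p₁} = 0.885 / 0.667 ≈ 1.3268 → capped at 1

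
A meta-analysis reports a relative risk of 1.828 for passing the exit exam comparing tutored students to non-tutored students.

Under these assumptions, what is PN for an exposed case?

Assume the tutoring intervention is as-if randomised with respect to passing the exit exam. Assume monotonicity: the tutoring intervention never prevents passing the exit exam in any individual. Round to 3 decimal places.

Under exogeneity and monotonicity, PN = (RR − 1) / RR = 1 − 1/RR.
PN = (1.828 − 1) / 1.828 = 0.828 / 1.828 ≈ 0.4530

PN ≈ 0.453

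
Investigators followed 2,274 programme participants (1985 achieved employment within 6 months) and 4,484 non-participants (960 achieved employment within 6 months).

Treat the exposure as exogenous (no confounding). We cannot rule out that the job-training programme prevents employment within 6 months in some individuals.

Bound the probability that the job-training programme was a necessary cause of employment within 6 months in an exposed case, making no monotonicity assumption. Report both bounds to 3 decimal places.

0.755 ≤ PN ≤ 0.900

p₁ = P(outcome | exposed) = 1985/2274 = 0.87291
p₀ = P(outcome | unexposed) = 960/4484 = 0.21409
Under exogeneity alone the bounds on PN are max{0,(p₁−p₀)/p₁} ≤ PN ≤ min{1,(1−p₀)/p₁}.
  lower = (p₁ − p₀)/p₁ = 0.65882 / 0.87291 ≈ 0.7547
  upper = min{1, (1 − p₀)/p₁} = 0.78591 / 0.87291 ≈ 0.9003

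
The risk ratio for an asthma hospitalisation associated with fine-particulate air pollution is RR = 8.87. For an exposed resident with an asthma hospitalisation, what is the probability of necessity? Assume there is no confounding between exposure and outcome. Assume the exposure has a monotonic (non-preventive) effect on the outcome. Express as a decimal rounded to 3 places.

PN ≈ 0.887

Under exogeneity and monotonicity, PN = (RR − 1) / RR = 1 − 1/RR.
PN = (8.87 − 1) / 8.87 = 7.87 / 8.87 ≈ 0.8873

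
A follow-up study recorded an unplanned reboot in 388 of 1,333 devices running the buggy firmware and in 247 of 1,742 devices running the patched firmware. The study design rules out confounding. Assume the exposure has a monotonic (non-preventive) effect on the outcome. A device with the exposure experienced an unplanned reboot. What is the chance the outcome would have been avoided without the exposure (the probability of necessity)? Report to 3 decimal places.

PN ≈ 0.513

p₁ = P(outcome | exposed) = 388/1333 = 0.29107
p₀ = P(outcome | unexposed) = 247/1742 = 0.14179
Under exogeneity and monotonicity, PN = (p₁ − p₀) / p₁.
PN = (0.29107 − 0.14179) / 0.29107 = 0.14928 / 0.29107 ≈ 0.5129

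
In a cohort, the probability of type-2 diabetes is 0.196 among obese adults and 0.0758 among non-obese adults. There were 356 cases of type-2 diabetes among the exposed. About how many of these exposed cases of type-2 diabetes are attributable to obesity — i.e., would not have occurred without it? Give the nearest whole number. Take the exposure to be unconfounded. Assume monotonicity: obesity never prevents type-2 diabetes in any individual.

about 218 cases

Let p₁ = 0.196, p₀ = 0.0758.
PN = (p₁ − p₀)/p₁ = (0.196 − 0.0758) / 0.196 ≈ 0.61327.
Attributable cases ≈ PN × (exposed cases) = 0.61327 × 356 ≈ 218.32.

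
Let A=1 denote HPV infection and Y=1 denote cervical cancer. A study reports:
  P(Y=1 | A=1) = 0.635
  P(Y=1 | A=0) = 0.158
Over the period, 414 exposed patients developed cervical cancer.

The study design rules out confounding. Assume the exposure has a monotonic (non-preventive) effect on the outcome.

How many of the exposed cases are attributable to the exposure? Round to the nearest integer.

Let p₁ = 0.635, p₀ = 0.158.
PN = (p₁ − p₀)/p₁ = (0.635 − 0.158) / 0.635 ≈ 0.75118.
Attributable cases ≈ PN × (exposed cases) = 0.75118 × 414 ≈ 310.99.

about 311 cases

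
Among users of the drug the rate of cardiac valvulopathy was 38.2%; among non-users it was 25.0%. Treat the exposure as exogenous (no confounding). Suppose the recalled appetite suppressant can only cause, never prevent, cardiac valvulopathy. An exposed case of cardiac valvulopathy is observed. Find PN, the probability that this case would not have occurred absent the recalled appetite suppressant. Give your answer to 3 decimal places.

p₁ = 0.382, p₀ = 0.25.
Under exogeneity and monotonicity, PN = (p₁ − p₀) / p₁.
PN = (0.382 − 0.25) / 0.382 = 0.132 / 0.382 ≈ 0.3455

PN ≈ 0.346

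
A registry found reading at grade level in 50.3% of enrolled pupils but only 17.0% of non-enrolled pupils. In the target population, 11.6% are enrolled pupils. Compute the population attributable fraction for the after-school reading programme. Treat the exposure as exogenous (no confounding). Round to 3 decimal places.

PAF ≈ 0.185

p₁ = 0.503, p₀ = 0.17.
Overall risk P(Y=1) = π·p₁ + (1−π)·p₀ = 0.116×0.503 + 0.884×0.17 = 0.20863.
Under exogeneity, PAF = [P(Y=1) − p₀] / P(Y=1).
PAF = (0.20863 − 0.17) / 0.20863 ≈ 0.1852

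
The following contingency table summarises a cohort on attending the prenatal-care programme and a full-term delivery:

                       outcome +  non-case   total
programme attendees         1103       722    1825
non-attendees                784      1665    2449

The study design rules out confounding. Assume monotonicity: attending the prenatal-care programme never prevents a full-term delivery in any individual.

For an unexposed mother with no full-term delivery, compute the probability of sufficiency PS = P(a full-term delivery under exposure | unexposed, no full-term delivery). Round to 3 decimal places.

p₁ = P(outcome | exposed) = 1103/1825 = 0.60438
p₀ = P(outcome | unexposed) = 784/2449 = 0.32013
Under exogeneity and monotonicity, PS = (p₁ − p₀)/(1 − p₀).
PS = (0.60438 − 0.32013) / 0.67987 ≈ 0.4181

PS ≈ 0.418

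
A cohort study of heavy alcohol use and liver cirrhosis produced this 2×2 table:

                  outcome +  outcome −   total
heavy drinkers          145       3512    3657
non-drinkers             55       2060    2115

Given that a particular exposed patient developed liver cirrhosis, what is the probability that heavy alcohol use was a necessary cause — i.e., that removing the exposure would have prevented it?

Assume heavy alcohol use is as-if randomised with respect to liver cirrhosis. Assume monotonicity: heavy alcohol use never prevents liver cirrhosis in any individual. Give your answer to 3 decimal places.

PN ≈ 0.344

p₁ = P(outcome | exposed) = 145/3657 = 0.03965
p₀ = P(outcome | unexposed) = 55/2115 = 0.026005
Under exogeneity and monotonicity, PN = (p₁ − p₀) / p₁.
PN = (0.03965 − 0.026005) / 0.03965 = 0.013645 / 0.03965 ≈ 0.3441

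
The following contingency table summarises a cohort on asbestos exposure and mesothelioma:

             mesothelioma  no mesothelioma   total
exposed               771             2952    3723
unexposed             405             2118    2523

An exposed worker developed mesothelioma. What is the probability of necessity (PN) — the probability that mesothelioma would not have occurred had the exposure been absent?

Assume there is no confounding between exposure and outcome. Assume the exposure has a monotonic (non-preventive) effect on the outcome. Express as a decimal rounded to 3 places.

PN ≈ 0.225

p₁ = P(outcome | exposed) = 771/3723 = 0.20709
p₀ = P(outcome | unexposed) = 405/2523 = 0.16052
Under exogeneity and monotonicity, PN = (p₁ − p₀)/p₁.
PN = (0.20709 − 0.16052) / 0.20709 ≈ 0.2249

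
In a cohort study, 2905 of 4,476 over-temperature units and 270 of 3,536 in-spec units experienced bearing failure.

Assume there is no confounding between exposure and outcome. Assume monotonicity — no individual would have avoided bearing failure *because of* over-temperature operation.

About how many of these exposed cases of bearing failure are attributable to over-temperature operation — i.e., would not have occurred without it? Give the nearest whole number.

p₁ = P(outcome | exposed) = 2905/4476 = 0.64902
p₀ = P(outcome | unexposed) = 270/3536 = 0.076357
PN = (p₁ − p₀)/p₁ = (0.64902 − 0.076357) / 0.64902 ≈ 0.88235.
Attributable cases ≈ PN × (exposed cases) = 0.88235 × 2905 ≈ 2563.22.

about 2563 cases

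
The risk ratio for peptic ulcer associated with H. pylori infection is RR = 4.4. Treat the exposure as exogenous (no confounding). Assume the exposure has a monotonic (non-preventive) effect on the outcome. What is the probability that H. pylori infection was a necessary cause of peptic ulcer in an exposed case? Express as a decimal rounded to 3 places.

PN ≈ 0.773

Under exogeneity and monotonicity, PN = (RR − 1) / RR = 1 − 1/RR.
PN = (4.4 − 1) / 4.4 = 3.4 / 4.4 ≈ 0.7727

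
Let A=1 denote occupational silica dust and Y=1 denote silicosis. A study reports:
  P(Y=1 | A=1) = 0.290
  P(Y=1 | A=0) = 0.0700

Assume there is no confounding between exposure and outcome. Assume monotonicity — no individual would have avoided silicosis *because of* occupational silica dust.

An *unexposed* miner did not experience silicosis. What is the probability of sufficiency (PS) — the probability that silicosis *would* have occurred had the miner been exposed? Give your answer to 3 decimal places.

PS ≈ 0.237

Let p₁ = 0.29, p₀ = 0.07.
Under exogeneity and monotonicity, PS = (p₁ − p₀) / (1 − p₀).
PS = (0.29 − 0.07) / (1 − 0.07) = 0.22 / 0.93 ≈ 0.2366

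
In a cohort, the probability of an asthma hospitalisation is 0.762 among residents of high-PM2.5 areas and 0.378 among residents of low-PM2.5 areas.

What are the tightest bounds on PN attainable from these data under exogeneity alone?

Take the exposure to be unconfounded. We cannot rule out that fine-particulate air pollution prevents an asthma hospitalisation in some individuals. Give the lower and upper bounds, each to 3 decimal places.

0.504 ≤ PN ≤ 0.816

Let p₁ = 0.762, p₀ = 0.378.
Under exogeneity alone the bounds on PN are max{0,(p₁−p₀)/p₁} ≤ PN ≤ min{1,(1−p₀)/p₁}.
  lower = (p₁ − p₀)/p₁ = 0.384 / 0.762 ≈ 0.5039
  upper = min{1, (1 − p₀)/p₁} = 0.622 / 0.762 ≈ 0.8163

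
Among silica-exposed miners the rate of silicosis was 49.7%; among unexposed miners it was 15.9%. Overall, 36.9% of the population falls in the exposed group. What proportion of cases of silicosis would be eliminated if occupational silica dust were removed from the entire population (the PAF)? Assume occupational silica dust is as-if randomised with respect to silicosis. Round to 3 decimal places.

PAF ≈ 0.440

p₁ = 0.497, p₀ = 0.159.
Overall risk P(Y=1) = π·p₁ + (1−π)·p₀ = 0.369×0.497 + 0.631×0.159 = 0.28372.
Under exogeneity, PAF = [P(Y=1) − p₀] / P(Y=1).
PAF = (0.28372 − 0.159) / 0.28372 ≈ 0.4396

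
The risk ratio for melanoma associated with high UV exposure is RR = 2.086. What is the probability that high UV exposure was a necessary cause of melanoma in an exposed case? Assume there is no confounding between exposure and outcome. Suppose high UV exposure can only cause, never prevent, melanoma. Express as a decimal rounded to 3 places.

Under exogeneity and monotonicity, PN = (RR − 1) / RR = 1 − 1/RR.
PN = (2.086 − 1) / 2.086 = 1.086 / 2.086 ≈ 0.5206

PN ≈ 0.521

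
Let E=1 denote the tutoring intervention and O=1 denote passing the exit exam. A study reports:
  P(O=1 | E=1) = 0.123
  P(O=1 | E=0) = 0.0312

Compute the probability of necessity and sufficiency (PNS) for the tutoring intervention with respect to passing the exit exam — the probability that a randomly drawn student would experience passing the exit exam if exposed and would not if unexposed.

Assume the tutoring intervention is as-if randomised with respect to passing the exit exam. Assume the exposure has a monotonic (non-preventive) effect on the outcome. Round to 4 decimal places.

Let p₁ = 0.123, p₀ = 0.0312.
Under exogeneity and monotonicity, PNS = p₁ − p₀.
PNS = 0.123 − 0.0312 = 0.0918

PNS ≈ 0.0918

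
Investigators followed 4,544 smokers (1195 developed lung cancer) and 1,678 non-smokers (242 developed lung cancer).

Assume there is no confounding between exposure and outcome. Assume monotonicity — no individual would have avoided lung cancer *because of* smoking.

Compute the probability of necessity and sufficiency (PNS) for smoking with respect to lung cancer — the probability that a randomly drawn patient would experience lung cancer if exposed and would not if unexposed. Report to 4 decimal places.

PNS ≈ 0.1188

p₁ = P(outcome | exposed) = 1195/4544 = 0.26298
p₀ = P(outcome | unexposed) = 242/1678 = 0.14422
Under exogeneity and monotonicity, PNS = p₁ − p₀.
PNS = 0.26298 − 0.14422 = 0.11876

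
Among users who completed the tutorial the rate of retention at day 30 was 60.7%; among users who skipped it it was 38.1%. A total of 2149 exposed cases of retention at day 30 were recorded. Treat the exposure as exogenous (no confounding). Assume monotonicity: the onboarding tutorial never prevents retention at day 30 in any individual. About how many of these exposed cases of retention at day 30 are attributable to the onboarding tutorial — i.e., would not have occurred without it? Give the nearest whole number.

about 800 cases

p₁ = 0.607, p₀ = 0.381.
PN = (p₁ − p₀)/p₁ = (0.607 − 0.381) / 0.607 ≈ 0.37232.
Attributable cases ≈ PN × (exposed cases) = 0.37232 × 2149 ≈ 800.12.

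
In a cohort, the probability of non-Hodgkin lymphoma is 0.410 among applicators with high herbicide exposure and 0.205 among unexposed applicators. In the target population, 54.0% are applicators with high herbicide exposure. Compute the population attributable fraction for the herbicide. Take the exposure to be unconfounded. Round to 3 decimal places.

PAF ≈ 0.351

Let p₁ = 0.41, p₀ = 0.205.
Overall risk P(Y=1) = π·p₁ + (1−π)·p₀ = 0.54×0.41 + 0.46×0.205 = 0.3157.
Under exogeneity, PAF = [P(Y=1) − p₀] / P(Y=1).
PAF = (0.3157 − 0.205) / 0.3157 ≈ 0.3506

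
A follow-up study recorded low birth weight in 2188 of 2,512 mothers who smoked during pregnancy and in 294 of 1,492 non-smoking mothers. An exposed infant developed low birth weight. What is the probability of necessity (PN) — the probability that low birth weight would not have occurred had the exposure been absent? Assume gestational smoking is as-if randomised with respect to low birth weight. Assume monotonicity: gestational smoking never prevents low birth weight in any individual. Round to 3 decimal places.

p₁ = P(outcome | exposed) = 2188/2512 = 0.87102
p₀ = P(outcome | unexposed) = 294/1492 = 0.19705
Under exogeneity and monotonicity, PN = (p₁ − p₀) / p₁.
PN = (0.87102 − 0.19705) / 0.87102 = 0.67397 / 0.87102 ≈ 0.7738

PN ≈ 0.774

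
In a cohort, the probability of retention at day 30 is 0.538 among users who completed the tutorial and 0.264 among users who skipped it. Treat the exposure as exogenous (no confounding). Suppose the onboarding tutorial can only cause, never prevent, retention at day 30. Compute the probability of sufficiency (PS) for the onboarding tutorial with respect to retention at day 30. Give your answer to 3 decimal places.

PS ≈ 0.372

Let p₁ = 0.538, p₀ = 0.264.
Under exogeneity and monotonicity, PS = (p₁ − p₀) / (1 − p₀).
PS = (0.538 − 0.264) / (1 − 0.264) = 0.274 / 0.736 ≈ 0.3723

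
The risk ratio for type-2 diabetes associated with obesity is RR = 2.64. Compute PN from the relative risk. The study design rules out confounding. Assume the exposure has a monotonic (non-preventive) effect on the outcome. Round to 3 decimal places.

PN ≈ 0.621

Under exogeneity and monotonicity, PN = (RR − 1) / RR = 1 − 1/RR.
PN = (2.64 − 1) / 2.64 = 1.64 / 2.64 ≈ 0.6212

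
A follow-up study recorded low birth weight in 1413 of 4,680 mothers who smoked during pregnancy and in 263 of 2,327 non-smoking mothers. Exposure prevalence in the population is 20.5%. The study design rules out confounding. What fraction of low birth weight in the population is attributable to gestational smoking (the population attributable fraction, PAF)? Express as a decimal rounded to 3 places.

PAF ≈ 0.255

p₁ = P(outcome | exposed) = 1413/4680 = 0.30192
p₀ = P(outcome | unexposed) = 263/2327 = 0.11302
Overall risk P(Y=1) = π·p₁ + (1−π)·p₀ = 0.205×0.30192 + 0.795×0.11302 = 0.15175.
Under exogeneity, PAF = [P(Y=1) − p₀] / P(Y=1).
PAF = (0.15175 − 0.11302) / 0.15175 ≈ 0.2552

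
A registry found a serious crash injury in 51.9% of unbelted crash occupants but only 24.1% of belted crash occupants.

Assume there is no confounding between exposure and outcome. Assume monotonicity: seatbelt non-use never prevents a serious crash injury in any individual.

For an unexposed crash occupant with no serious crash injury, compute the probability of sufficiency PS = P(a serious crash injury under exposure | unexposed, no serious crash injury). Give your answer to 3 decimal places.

PS ≈ 0.366

p₁ = 0.519, p₀ = 0.241.
Under exogeneity and monotonicity, PS = (p₁ − p₀) / (1 − p₀).
PS = (0.519 − 0.241) / (1 − 0.241) = 0.278 / 0.759 ≈ 0.3663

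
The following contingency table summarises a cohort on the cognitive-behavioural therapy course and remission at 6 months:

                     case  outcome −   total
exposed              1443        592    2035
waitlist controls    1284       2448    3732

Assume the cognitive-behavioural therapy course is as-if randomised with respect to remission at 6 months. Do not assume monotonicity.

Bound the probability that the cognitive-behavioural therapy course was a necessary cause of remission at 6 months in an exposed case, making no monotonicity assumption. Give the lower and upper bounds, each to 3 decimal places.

p₁ = P(outcome | exposed) = 1443/2035 = 0.70909
p₀ = P(outcome | unexposed) = 1284/3732 = 0.34405
Under exogeneity alone the bounds on PN are max{0,(p₁−p₀)/p₁} ≤ PN ≤ min{1,(1−p₀)/p₁}.
  lower = (p₁ − p₀)/p₁ = 0.36504 / 0.70909 ≈ 0.5148
  upper = min{1, (1 − p₀)/p₁} = 0.65595 / 0.70909 ≈ 0.9251

0.515 ≤ PN ≤ 0.925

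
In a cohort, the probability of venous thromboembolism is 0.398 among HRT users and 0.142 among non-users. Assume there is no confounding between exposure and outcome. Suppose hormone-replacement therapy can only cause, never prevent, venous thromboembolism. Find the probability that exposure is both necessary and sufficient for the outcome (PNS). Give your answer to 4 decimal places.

Let p₁ = 0.398, p₀ = 0.142.
Under exogeneity and monotonicity, PNS = p₁ − p₀.
PNS = 0.398 − 0.142 = 0.256

PNS ≈ 0.2560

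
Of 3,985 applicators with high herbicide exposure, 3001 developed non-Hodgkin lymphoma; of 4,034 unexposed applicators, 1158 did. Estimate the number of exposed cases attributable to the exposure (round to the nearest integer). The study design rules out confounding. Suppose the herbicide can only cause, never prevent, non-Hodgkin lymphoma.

about 1857 cases

p₁ = P(outcome | exposed) = 3001/3985 = 0.75307
p₀ = P(outcome | unexposed) = 1158/4034 = 0.28706
PN = (p₁ − p₀)/p₁ = (0.75307 − 0.28706) / 0.75307 ≈ 0.61882.
Attributable cases ≈ PN × (exposed cases) = 0.61882 × 3001 ≈ 1857.07.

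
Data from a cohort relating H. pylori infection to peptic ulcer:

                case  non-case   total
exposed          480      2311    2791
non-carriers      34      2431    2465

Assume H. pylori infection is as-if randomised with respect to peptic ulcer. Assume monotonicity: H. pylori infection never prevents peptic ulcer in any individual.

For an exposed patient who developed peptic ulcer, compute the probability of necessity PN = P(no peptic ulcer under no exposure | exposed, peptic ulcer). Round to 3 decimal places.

p₁ = P(outcome | exposed) = 480/2791 = 0.17198
p₀ = P(outcome | unexposed) = 34/2465 = 0.013793
Under exogeneity and monotonicity, PN = (p₁ − p₀)/p₁.
PN = (0.17198 − 0.013793) / 0.17198 ≈ 0.9198

PN ≈ 0.920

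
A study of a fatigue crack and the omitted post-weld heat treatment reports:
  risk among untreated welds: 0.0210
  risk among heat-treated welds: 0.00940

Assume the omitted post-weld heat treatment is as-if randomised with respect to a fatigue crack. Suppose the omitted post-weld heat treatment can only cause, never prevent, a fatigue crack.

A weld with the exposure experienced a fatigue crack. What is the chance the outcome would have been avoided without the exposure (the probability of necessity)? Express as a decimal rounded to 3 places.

PN ≈ 0.552

Let p₁ = 0.021, p₀ = 0.0094.
Under exogeneity and monotonicity, PN = (p₁ − p₀) / p₁.
PN = (0.021 − 0.0094) / 0.021 = 0.0116 / 0.021 ≈ 0.5524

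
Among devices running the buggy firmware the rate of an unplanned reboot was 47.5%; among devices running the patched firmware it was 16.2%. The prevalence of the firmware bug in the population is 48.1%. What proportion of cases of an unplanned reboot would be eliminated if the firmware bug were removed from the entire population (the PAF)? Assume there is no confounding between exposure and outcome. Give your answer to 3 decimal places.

PAF ≈ 0.482

p₁ = 0.475, p₀ = 0.162.
Overall risk P(Y=1) = π·p₁ + (1−π)·p₀ = 0.481×0.475 + 0.519×0.162 = 0.31255.
Under exogeneity, PAF = [P(Y=1) − p₀] / P(Y=1).
PAF = (0.31255 − 0.162) / 0.31255 ≈ 0.4817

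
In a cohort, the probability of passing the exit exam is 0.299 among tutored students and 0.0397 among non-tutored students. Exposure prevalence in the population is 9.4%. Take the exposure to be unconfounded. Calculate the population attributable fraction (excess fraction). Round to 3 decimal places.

PAF ≈ 0.380

Let p₁ = 0.299, p₀ = 0.0397.
Overall risk P(Y=1) = π·p₁ + (1−π)·p₀ = 0.094×0.299 + 0.906×0.0397 = 0.064074.
Under exogeneity, PAF = [P(Y=1) − p₀] / P(Y=1).
PAF = (0.064074 − 0.0397) / 0.064074 ≈ 0.3804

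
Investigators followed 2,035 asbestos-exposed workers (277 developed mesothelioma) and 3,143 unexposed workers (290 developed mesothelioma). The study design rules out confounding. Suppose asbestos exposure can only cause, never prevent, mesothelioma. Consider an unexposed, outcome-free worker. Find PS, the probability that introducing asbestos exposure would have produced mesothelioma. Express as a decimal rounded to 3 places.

p₁ = P(outcome | exposed) = 277/2035 = 0.13612
p₀ = P(outcome | unexposed) = 290/3143 = 0.092269
Under exogeneity and monotonicity, PS = (p₁ − p₀) / (1 − p₀).
PS = (0.13612 − 0.092269) / (1 − 0.092269) = 0.043849 / 0.90773 ≈ 0.0483

PS ≈ 0.048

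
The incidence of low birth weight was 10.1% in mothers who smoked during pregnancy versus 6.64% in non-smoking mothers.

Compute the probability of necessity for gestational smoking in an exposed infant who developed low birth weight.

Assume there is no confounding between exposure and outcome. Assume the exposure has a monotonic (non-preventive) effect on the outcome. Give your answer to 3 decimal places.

p₁ = 0.101, p₀ = 0.0664.
Under exogeneity and monotonicity, PN = (p₁ − p₀) / p₁.
PN = (0.101 − 0.0664) / 0.101 = 0.0346 / 0.101 ≈ 0.3426

PN ≈ 0.343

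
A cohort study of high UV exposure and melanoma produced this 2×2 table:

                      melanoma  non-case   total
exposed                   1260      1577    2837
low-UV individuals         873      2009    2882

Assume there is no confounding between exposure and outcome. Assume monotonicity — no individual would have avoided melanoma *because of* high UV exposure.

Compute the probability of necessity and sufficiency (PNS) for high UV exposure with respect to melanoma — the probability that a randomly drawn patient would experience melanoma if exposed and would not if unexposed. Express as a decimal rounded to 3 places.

p₁ = P(outcome | exposed) = 1260/2837 = 0.44413
p₀ = P(outcome | unexposed) = 873/2882 = 0.30291
Under exogeneity and monotonicity, PNS = p₁ − p₀.
PNS = 0.44413 − 0.30291 = 0.14122

PNS ≈ 0.141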